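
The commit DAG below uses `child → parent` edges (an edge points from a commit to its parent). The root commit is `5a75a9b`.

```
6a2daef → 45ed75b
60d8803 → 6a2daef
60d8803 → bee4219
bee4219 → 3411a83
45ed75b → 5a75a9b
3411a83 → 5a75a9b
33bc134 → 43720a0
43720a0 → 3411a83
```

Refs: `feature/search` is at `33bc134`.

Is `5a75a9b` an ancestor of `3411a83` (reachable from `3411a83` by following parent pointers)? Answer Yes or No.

Yes

Ancestors of 3411a83 (commits reachable by following parents): {3411a83, 5a75a9b}.
5a75a9b is in that set, so it is an ancestor of 3411a83.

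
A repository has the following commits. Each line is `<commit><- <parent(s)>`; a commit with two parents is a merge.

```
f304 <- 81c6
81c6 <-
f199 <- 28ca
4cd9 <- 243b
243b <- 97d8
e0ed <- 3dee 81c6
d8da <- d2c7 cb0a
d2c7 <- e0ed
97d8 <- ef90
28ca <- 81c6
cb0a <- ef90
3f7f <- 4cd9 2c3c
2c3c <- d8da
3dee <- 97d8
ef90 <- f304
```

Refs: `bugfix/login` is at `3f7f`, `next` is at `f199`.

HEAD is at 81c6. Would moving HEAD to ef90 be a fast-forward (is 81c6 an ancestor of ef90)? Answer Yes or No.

A fast-forward from 81c6 to ef90 is possible iff 81c6 is an ancestor of ef90.
Ancestors of ef90: {81c6, ef90, f304}.
81c6 is among them, so fast-forward is possible.

Yes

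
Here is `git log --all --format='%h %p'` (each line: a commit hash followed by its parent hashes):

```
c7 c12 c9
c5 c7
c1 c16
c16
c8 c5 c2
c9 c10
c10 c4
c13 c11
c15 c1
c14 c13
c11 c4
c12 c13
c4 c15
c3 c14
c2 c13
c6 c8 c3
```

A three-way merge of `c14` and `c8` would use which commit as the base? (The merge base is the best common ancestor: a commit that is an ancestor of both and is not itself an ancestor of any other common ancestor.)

c13

Ancestors of c14: {c1, c11, c13, c14, c15, c16, c4}.
Ancestors of c8: {c1, c10, c11, c12, c13, c15, c16, c2, c4, c5, c7, c8, c9}.
Common ancestors: {c1, c11, c13, c15, c16, c4}.
Among these, c13 is not an ancestor of any other common ancestor — it is the merge base.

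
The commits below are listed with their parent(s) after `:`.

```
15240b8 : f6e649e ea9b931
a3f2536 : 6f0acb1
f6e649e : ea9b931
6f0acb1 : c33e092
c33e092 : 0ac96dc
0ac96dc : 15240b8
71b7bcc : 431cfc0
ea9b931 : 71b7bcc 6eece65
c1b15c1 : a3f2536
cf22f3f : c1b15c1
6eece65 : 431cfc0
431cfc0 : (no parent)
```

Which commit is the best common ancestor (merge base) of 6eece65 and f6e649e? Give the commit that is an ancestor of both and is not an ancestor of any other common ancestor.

Ancestors of 6eece65: {431cfc0, 6eece65}.
Ancestors of f6e649e: {431cfc0, 6eece65, 71b7bcc, ea9b931, f6e649e}.
Common ancestors: {431cfc0, 6eece65}.
Among these, 6eece65 is not an ancestor of any other common ancestor — it is the merge base.

6eece65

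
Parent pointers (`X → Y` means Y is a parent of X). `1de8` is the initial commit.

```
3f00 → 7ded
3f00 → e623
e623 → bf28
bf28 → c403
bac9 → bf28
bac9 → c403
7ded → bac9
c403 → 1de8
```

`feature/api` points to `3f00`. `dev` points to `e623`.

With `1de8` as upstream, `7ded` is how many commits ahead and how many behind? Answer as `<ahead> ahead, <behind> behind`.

4 ahead, 0 behind

Reachable from 7ded: {1de8, 7ded, bac9, bf28, c403}.
Reachable from 1de8: {1de8}.
Only in 7ded's history (ahead): {7ded, bac9, bf28, c403} — 4.
Only in 1de8's history (behind): {} — 0.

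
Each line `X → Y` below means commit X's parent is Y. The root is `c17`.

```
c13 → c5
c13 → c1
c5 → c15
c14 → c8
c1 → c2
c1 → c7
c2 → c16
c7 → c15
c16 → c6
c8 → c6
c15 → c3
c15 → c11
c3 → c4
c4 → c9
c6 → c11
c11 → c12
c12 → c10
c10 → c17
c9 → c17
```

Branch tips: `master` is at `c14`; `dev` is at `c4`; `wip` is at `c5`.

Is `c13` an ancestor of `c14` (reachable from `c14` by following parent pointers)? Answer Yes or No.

No

Ancestors of c14: {c10, c11, c12, c14, c17, c6, c8}.
c13 is not in that set, so it is not an ancestor of c14.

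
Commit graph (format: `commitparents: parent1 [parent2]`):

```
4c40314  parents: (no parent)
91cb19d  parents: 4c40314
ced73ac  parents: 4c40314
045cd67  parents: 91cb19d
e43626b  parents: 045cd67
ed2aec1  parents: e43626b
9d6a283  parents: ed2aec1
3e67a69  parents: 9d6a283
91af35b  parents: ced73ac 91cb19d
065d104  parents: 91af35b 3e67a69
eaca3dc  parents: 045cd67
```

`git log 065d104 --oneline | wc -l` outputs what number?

10

Walking parent pointers from 065d104: reachable set = {045cd67, 065d104, 3e67a69, 4c40314, 91af35b, 91cb19d, 9d6a283, ced73ac, e43626b, ed2aec1}.
That is 10 commits.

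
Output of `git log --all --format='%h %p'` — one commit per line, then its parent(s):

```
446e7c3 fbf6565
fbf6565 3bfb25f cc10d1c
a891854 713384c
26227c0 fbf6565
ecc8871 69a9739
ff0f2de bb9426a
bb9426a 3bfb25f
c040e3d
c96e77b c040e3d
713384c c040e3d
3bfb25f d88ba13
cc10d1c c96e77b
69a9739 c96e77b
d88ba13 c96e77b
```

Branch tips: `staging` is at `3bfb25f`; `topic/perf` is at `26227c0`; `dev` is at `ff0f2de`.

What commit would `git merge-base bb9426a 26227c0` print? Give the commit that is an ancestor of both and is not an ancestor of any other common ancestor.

Ancestors of bb9426a: {3bfb25f, bb9426a, c040e3d, c96e77b, d88ba13}.
Ancestors of 26227c0: {26227c0, 3bfb25f, c040e3d, c96e77b, cc10d1c, d88ba13, fbf6565}.
Common ancestors: {3bfb25f, c040e3d, c96e77b, d88ba13}.
Among these, 3bfb25f is not an ancestor of any other common ancestor — it is the merge base.

3bfb25f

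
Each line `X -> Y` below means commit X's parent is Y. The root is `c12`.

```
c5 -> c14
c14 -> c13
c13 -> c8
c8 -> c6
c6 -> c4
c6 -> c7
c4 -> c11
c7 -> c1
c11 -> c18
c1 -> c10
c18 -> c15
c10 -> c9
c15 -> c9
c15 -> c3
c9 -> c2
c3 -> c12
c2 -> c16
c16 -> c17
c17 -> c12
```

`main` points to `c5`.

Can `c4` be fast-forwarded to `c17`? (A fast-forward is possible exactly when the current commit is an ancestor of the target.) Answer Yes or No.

A fast-forward from c4 to c17 is possible iff c4 is an ancestor of c17.
Ancestors of c17: {c12, c17}.
c4 is not among them, so fast-forward is not possible.

No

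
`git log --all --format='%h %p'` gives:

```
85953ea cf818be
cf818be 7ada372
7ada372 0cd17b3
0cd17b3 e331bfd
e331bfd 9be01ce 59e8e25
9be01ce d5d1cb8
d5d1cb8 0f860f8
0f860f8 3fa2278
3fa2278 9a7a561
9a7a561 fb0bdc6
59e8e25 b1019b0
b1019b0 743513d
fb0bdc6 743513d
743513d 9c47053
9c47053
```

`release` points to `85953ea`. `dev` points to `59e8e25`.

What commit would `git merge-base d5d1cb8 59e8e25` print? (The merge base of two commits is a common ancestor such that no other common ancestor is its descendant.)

743513d

Ancestors of d5d1cb8: {0f860f8, 3fa2278, 743513d, 9a7a561, 9c47053, d5d1cb8, fb0bdc6}.
Ancestors of 59e8e25: {59e8e25, 743513d, 9c47053, b1019b0}.
Common ancestors: {743513d, 9c47053}.
Among these, 743513d is not an ancestor of any other common ancestor — it is the merge base.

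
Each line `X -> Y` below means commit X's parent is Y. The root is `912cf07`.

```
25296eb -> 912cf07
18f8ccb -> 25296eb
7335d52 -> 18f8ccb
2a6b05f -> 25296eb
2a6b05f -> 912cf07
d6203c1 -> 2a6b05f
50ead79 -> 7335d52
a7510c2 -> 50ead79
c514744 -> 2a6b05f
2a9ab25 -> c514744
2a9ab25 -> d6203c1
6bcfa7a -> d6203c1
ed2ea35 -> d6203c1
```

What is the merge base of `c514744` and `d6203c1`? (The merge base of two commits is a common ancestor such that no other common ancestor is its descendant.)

2a6b05f

Ancestors of c514744: {25296eb, 2a6b05f, 912cf07, c514744}.
Ancestors of d6203c1: {25296eb, 2a6b05f, 912cf07, d6203c1}.
Common ancestors: {25296eb, 2a6b05f, 912cf07}.
Among these, 2a6b05f is not an ancestor of any other common ancestor — it is the merge base.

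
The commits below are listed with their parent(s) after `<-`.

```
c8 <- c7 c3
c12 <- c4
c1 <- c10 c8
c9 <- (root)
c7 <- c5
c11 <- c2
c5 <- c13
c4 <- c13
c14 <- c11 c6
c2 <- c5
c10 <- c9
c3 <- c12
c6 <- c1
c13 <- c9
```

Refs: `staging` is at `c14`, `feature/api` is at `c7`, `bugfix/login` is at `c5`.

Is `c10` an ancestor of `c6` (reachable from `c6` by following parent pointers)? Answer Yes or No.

Ancestors of c6 (commits reachable by following parents): {c1, c10, c12, c13, c3, c4, c5, c6, c7, c8, c9}.
c10 is in that set, so it is an ancestor of c6.

Yes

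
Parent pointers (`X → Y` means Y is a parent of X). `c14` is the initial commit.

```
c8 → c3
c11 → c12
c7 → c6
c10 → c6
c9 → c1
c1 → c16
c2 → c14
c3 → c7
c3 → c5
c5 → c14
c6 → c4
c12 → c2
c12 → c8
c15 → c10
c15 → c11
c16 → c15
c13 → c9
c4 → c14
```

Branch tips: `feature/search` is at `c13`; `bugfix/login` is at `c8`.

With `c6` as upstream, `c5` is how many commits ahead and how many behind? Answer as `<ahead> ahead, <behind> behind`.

1 ahead, 2 behind

Reachable from c5: {c14, c5}.
Reachable from c6: {c14, c4, c6}.
Only in c5's history (ahead): {c5} — 1.
Only in c6's history (behind): {c4, c6} — 2.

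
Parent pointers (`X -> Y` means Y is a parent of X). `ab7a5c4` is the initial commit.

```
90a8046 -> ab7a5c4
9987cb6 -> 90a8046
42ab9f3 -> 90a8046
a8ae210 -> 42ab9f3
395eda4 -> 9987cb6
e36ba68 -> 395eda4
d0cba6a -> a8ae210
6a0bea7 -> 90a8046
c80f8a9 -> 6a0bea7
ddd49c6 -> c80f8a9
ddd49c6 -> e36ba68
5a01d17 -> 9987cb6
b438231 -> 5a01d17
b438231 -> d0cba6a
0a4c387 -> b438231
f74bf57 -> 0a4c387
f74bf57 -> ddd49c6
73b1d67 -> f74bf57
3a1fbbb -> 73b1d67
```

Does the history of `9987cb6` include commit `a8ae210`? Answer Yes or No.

No

Ancestors of 9987cb6: {90a8046, 9987cb6, ab7a5c4}.
a8ae210 is not in that set, so it is not an ancestor of 9987cb6.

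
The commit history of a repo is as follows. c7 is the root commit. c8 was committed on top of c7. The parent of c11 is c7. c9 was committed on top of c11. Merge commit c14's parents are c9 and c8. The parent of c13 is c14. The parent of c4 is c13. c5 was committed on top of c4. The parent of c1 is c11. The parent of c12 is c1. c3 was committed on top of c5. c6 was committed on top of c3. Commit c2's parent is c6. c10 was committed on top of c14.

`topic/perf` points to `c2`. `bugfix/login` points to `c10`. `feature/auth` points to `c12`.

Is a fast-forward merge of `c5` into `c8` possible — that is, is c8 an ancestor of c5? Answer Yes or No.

Yes

A fast-forward from c8 to c5 is possible iff c8 is an ancestor of c5.
Ancestors of c5: {c11, c13, c14, c4, c5, c7, c8, c9}.
c8 is among them, so fast-forward is possible.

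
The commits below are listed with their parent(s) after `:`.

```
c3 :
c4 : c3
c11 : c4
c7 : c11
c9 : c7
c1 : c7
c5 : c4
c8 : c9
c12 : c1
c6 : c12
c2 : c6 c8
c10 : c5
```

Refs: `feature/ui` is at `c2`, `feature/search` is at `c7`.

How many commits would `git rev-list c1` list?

Walking parent pointers from c1: reachable set = {c1, c11, c3, c4, c7}.
That is 5 commits.

5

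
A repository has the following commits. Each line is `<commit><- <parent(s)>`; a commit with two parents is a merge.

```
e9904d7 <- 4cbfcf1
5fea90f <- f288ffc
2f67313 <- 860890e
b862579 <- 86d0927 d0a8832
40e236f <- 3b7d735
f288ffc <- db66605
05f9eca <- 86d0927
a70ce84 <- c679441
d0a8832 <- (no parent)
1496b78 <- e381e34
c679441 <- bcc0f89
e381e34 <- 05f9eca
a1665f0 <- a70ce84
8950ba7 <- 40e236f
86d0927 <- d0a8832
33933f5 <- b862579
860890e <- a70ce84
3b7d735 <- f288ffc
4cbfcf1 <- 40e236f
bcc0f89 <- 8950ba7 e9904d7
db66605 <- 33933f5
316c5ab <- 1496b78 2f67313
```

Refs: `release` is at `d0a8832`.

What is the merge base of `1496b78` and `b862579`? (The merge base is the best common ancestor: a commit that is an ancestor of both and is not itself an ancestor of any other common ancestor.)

86d0927

Ancestors of 1496b78: {05f9eca, 1496b78, 86d0927, d0a8832, e381e34}.
Ancestors of b862579: {86d0927, b862579, d0a8832}.
Common ancestors: {86d0927, d0a8832}.
Among these, 86d0927 is not an ancestor of any other common ancestor — it is the merge base.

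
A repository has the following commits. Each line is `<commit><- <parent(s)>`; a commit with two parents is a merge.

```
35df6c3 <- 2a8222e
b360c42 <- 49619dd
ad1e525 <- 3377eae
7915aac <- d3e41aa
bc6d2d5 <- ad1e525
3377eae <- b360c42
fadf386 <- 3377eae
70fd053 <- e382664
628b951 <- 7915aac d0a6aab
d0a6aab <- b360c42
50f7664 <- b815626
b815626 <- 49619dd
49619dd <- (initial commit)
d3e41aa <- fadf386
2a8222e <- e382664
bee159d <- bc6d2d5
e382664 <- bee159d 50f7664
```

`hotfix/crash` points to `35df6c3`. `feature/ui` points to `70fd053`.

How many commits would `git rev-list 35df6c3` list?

Walking parent pointers from 35df6c3: reachable set = {2a8222e, 3377eae, 35df6c3, 49619dd, 50f7664, ad1e525, b360c42, b815626, bc6d2d5, bee159d, e382664}.
That is 11 commits.

11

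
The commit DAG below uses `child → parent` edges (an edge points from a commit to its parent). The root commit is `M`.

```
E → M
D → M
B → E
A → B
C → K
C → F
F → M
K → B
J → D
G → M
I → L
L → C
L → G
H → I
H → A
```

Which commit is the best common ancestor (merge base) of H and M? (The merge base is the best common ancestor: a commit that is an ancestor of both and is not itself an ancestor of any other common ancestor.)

M

Ancestors of H: {A, B, C, E, F, G, H, I, K, L, M}.
Ancestors of M: {M}.
Common ancestors: {M}.
The only common ancestor is M, so it is the merge base.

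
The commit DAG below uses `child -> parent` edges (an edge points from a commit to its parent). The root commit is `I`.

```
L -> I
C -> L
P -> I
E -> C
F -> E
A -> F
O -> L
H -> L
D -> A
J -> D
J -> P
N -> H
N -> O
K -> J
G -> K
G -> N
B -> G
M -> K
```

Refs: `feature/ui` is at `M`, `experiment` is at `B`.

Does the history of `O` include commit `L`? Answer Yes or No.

Yes

Ancestors of O (commits reachable by following parents): {I, L, O}.
L is in that set, so it is an ancestor of O.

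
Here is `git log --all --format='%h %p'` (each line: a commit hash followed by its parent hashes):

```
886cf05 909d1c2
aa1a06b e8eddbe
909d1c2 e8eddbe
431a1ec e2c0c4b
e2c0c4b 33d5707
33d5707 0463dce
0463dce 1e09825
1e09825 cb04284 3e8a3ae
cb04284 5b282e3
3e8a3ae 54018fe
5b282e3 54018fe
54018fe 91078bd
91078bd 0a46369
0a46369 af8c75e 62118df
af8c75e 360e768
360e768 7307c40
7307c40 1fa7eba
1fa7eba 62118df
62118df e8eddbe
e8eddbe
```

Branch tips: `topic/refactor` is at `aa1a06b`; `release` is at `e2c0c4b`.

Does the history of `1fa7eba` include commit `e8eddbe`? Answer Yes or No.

Yes

Ancestors of 1fa7eba (commits reachable by following parents): {1fa7eba, 62118df, e8eddbe}.
e8eddbe is in that set, so it is an ancestor of 1fa7eba.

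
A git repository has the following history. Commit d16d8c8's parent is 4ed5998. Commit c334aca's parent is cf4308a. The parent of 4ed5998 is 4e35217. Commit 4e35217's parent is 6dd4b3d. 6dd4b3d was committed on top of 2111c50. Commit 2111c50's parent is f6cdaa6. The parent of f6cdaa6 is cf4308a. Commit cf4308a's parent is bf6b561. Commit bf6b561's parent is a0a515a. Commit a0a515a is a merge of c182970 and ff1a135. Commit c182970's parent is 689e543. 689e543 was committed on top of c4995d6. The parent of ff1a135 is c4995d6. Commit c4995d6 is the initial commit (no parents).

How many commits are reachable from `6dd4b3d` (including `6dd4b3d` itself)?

Walking parent pointers from 6dd4b3d: reachable set = {2111c50, 689e543, 6dd4b3d, a0a515a, bf6b561, c182970, c4995d6, cf4308a, f6cdaa6, ff1a135}.
That is 10 commits.

10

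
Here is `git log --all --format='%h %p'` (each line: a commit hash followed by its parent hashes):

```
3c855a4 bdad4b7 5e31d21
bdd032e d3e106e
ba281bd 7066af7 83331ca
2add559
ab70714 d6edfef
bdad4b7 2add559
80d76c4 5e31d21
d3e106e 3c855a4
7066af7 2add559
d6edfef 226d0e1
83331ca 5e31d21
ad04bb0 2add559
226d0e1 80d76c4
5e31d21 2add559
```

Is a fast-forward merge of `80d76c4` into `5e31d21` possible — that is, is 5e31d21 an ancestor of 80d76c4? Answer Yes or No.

A fast-forward from 5e31d21 to 80d76c4 is possible iff 5e31d21 is an ancestor of 80d76c4.
Ancestors of 80d76c4: {2add559, 5e31d21, 80d76c4}.
5e31d21 is among them, so fast-forward is possible.

Yes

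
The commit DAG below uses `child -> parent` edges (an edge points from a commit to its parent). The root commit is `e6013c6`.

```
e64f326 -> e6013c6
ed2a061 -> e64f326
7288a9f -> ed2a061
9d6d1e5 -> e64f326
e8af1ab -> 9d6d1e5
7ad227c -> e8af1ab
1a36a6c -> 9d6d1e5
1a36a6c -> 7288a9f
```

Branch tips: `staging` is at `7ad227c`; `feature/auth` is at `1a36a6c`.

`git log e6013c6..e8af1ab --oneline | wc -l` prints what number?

Reachable from e8af1ab: {9d6d1e5, e6013c6, e64f326, e8af1ab}.
Reachable from e6013c6: {e6013c6}.
In e8af1ab's history but not e6013c6's: {9d6d1e5, e64f326, e8af1ab} — 3 commits.

3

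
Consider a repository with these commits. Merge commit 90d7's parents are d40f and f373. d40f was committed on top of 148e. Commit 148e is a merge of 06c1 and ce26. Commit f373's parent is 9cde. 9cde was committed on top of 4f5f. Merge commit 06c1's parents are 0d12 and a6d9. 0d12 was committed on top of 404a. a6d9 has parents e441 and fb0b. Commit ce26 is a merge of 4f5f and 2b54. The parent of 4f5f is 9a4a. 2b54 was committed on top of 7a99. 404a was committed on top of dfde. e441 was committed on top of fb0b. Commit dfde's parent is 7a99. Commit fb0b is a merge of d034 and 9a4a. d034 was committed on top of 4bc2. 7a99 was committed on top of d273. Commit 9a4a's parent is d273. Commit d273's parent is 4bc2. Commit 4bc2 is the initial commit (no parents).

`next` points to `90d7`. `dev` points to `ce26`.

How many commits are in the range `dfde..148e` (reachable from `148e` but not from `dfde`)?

Reachable from 148e: {06c1, 0d12, 148e, 2b54, 404a, 4bc2, 4f5f, 7a99, 9a4a, a6d9, ce26, d034, d273, dfde, e441, fb0b}.
Reachable from dfde: {4bc2, 7a99, d273, dfde}.
In 148e's history but not dfde's: {06c1, 0d12, 148e, 2b54, 404a, 4f5f, 9a4a, a6d9, ce26, d034, e441, fb0b} — 12 commits.

12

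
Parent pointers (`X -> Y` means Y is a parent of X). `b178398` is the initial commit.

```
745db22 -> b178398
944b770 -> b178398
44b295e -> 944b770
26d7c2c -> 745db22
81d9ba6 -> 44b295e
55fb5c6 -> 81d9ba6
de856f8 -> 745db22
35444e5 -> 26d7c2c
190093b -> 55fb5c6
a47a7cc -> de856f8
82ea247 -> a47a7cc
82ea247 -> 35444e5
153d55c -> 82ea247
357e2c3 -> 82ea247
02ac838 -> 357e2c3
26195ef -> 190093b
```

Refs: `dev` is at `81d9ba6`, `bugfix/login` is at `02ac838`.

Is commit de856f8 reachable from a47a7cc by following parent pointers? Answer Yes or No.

Yes

Ancestors of a47a7cc (commits reachable by following parents): {745db22, a47a7cc, b178398, de856f8}.
de856f8 is in that set, so it is an ancestor of a47a7cc.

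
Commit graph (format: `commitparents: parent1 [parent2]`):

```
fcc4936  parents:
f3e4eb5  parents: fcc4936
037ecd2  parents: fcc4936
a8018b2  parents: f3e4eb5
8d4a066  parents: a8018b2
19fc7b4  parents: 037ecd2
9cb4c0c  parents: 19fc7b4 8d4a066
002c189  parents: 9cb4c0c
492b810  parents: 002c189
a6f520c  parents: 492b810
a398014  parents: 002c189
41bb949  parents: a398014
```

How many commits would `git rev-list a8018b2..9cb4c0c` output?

Reachable from 9cb4c0c: {037ecd2, 19fc7b4, 8d4a066, 9cb4c0c, a8018b2, f3e4eb5, fcc4936}.
Reachable from a8018b2: {a8018b2, f3e4eb5, fcc4936}.
In 9cb4c0c's history but not a8018b2's: {037ecd2, 19fc7b4, 8d4a066, 9cb4c0c} — 4 commits.

4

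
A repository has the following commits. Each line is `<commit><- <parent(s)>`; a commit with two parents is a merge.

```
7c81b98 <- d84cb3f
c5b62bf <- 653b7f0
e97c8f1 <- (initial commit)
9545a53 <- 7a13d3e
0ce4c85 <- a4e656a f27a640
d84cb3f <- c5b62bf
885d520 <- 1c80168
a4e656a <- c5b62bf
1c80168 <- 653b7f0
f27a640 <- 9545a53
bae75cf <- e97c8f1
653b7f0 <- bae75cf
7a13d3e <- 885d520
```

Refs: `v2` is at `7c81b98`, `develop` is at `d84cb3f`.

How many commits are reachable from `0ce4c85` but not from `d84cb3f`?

7

Reachable from 0ce4c85: {0ce4c85, 1c80168, 653b7f0, 7a13d3e, 885d520, 9545a53, a4e656a, bae75cf, c5b62bf, e97c8f1, f27a640}.
Reachable from d84cb3f: {653b7f0, bae75cf, c5b62bf, d84cb3f, e97c8f1}.
In 0ce4c85's history but not d84cb3f's: {0ce4c85, 1c80168, 7a13d3e, 885d520, 9545a53, a4e656a, f27a640} — 7 commits.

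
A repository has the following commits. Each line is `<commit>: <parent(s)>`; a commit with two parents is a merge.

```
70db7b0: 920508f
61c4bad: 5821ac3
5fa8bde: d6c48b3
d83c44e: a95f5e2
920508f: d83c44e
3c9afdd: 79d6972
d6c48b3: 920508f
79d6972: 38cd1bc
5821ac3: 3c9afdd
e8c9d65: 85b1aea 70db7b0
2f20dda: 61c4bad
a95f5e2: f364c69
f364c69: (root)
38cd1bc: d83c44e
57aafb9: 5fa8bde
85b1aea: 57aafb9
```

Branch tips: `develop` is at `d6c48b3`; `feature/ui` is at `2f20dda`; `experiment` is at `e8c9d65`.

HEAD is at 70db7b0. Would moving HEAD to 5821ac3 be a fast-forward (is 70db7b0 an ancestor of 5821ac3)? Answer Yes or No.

A fast-forward from 70db7b0 to 5821ac3 is possible iff 70db7b0 is an ancestor of 5821ac3.
Ancestors of 5821ac3: {38cd1bc, 3c9afdd, 5821ac3, 79d6972, a95f5e2, d83c44e, f364c69}.
70db7b0 is not among them, so fast-forward is not possible.

No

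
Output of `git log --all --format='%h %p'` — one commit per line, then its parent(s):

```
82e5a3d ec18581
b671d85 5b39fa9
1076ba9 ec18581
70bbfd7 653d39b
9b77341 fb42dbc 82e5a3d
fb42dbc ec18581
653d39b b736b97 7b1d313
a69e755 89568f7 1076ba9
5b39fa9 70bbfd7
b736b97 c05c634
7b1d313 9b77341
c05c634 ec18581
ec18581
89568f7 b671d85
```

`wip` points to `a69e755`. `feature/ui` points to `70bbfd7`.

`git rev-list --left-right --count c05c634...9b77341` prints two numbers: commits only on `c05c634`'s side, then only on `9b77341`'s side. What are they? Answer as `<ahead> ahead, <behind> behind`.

Reachable from c05c634: {c05c634, ec18581}.
Reachable from 9b77341: {82e5a3d, 9b77341, ec18581, fb42dbc}.
Only in c05c634's history (ahead): {c05c634} — 1.
Only in 9b77341's history (behind): {82e5a3d, 9b77341, fb42dbc} — 3.

1 ahead, 3 behind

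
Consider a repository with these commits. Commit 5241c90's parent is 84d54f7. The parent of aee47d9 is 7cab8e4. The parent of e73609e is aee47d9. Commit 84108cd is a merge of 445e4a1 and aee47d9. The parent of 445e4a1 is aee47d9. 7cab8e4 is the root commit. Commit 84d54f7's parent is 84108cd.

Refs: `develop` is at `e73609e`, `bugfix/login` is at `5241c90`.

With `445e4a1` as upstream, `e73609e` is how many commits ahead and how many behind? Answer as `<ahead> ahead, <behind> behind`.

Reachable from e73609e: {7cab8e4, aee47d9, e73609e}.
Reachable from 445e4a1: {445e4a1, 7cab8e4, aee47d9}.
Only in e73609e's history (ahead): {e73609e} — 1.
Only in 445e4a1's history (behind): {445e4a1} — 1.

1 ahead, 1 behind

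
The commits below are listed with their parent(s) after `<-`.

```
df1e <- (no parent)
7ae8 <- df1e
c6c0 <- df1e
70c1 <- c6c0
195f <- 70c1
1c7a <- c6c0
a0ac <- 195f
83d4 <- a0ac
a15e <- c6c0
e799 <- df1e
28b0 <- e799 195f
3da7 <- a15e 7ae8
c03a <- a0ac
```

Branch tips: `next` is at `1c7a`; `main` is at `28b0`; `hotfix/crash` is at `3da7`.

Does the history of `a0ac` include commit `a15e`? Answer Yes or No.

No

Ancestors of a0ac: {195f, 70c1, a0ac, c6c0, df1e}.
a15e is not in that set, so it is not an ancestor of a0ac.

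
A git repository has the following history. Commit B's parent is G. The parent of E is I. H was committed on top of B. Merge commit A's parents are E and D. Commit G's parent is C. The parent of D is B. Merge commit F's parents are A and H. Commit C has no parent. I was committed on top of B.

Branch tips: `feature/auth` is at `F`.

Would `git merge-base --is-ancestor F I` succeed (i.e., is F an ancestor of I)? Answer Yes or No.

Ancestors of I: {B, C, G, I}.
F is not in that set, so it is not an ancestor of I.

No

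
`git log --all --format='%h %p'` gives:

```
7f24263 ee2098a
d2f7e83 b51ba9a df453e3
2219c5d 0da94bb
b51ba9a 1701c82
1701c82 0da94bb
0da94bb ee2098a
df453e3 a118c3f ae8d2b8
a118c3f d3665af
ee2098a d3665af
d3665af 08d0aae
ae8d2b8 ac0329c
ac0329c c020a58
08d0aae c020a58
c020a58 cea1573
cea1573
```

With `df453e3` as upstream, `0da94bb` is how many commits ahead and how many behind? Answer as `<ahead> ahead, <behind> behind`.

Reachable from 0da94bb: {08d0aae, 0da94bb, c020a58, cea1573, d3665af, ee2098a}.
Reachable from df453e3: {08d0aae, a118c3f, ac0329c, ae8d2b8, c020a58, cea1573, d3665af, df453e3}.
Only in 0da94bb's history (ahead): {0da94bb, ee2098a} — 2.
Only in df453e3's history (behind): {a118c3f, ac0329c, ae8d2b8, df453e3} — 4.

2 ahead, 4 behind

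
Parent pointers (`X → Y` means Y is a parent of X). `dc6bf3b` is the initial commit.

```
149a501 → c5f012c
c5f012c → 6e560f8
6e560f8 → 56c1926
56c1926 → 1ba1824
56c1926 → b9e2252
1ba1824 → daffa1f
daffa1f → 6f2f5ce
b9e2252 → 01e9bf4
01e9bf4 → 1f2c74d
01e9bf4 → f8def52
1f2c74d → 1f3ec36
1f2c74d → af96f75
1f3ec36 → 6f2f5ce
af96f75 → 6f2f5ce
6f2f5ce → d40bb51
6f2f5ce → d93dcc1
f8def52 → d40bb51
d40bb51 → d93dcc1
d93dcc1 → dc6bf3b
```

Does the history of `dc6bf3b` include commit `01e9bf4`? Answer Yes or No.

No

Ancestors of dc6bf3b: {dc6bf3b}.
01e9bf4 is not in that set, so it is not an ancestor of dc6bf3b.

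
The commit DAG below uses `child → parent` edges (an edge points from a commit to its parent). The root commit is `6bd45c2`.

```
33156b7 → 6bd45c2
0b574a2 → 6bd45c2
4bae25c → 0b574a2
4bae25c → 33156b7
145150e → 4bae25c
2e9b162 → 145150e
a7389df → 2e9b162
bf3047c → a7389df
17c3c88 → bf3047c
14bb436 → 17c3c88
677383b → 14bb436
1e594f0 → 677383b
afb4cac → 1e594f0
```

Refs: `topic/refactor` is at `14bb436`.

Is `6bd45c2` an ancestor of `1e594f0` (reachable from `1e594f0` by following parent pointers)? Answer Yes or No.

Yes

Ancestors of 1e594f0 (commits reachable by following parents): {0b574a2, 145150e, 14bb436, 17c3c88, 1e594f0, 2e9b162, 33156b7, 4bae25c, 677383b, 6bd45c2, a7389df, bf3047c}.
6bd45c2 is in that set, so it is an ancestor of 1e594f0.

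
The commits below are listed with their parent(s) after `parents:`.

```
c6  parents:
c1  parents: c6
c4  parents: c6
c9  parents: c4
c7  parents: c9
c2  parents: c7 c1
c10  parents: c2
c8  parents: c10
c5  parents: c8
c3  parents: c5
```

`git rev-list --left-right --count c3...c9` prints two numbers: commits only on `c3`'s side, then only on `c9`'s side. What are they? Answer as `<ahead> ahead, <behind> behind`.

Reachable from c3: {c1, c10, c2, c3, c4, c5, c6, c7, c8, c9}.
Reachable from c9: {c4, c6, c9}.
Only in c3's history (ahead): {c1, c10, c2, c3, c5, c7, c8} — 7.
Only in c9's history (behind): {} — 0.

7 ahead, 0 behind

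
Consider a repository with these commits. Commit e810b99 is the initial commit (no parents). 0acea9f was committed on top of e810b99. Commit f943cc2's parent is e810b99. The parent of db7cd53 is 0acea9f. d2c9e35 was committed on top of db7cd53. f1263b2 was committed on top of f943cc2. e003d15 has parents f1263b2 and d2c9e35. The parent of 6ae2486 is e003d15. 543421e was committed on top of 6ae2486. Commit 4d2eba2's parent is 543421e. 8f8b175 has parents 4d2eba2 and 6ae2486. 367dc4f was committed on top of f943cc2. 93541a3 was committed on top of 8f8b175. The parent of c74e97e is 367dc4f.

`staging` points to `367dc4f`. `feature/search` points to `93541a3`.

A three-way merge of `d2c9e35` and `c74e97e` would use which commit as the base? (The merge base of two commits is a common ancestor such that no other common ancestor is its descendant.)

e810b99

Ancestors of d2c9e35: {0acea9f, d2c9e35, db7cd53, e810b99}.
Ancestors of c74e97e: {367dc4f, c74e97e, e810b99, f943cc2}.
Common ancestors: {e810b99}.
The only common ancestor is e810b99, so it is the merge base.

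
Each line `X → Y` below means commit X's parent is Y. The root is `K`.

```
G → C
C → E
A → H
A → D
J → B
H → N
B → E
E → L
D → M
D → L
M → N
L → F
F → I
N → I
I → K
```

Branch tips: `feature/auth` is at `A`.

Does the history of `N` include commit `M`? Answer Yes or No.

No

Ancestors of N: {I, K, N}.
M is not in that set, so it is not an ancestor of N.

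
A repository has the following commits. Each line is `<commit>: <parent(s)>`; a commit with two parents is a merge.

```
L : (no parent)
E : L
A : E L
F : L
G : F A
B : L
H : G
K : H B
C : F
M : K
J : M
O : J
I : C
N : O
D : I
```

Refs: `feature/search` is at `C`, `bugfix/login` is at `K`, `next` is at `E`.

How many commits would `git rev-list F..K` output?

Reachable from K: {A, B, E, F, G, H, K, L}.
Reachable from F: {F, L}.
In K's history but not F's: {A, B, E, G, H, K} — 6 commits.

6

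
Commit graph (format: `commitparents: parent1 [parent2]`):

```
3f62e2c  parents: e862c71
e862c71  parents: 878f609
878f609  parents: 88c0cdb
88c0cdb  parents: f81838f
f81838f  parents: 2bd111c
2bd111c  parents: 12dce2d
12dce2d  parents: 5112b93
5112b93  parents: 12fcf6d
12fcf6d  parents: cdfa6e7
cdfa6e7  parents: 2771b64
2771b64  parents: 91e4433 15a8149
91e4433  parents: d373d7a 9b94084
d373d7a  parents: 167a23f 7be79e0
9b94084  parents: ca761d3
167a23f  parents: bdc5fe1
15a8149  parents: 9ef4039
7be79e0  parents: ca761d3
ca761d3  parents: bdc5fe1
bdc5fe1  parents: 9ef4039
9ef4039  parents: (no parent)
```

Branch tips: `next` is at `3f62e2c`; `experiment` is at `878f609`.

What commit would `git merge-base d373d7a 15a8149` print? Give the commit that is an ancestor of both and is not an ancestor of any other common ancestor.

9ef4039

Ancestors of d373d7a: {167a23f, 7be79e0, 9ef4039, bdc5fe1, ca761d3, d373d7a}.
Ancestors of 15a8149: {15a8149, 9ef4039}.
Common ancestors: {9ef4039}.
The only common ancestor is 9ef4039, so it is the merge base.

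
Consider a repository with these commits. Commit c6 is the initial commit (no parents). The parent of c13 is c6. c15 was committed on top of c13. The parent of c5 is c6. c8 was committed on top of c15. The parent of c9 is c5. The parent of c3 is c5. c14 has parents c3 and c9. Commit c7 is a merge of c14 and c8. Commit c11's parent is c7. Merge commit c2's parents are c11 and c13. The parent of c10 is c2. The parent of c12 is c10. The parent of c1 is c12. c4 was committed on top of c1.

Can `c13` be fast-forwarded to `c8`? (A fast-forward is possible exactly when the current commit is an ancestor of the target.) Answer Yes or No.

Yes

A fast-forward from c13 to c8 is possible iff c13 is an ancestor of c8.
Ancestors of c8: {c13, c15, c6, c8}.
c13 is among them, so fast-forward is possible.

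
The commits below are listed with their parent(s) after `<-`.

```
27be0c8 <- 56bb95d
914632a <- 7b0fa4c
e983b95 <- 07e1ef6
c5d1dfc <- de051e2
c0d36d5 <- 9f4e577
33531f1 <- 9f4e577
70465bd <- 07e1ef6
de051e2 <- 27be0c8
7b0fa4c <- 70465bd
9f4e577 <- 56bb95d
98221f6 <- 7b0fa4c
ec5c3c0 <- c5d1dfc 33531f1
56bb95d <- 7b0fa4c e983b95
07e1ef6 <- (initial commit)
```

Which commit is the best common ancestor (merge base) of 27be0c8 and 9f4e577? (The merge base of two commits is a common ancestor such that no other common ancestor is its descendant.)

56bb95d

Ancestors of 27be0c8: {07e1ef6, 27be0c8, 56bb95d, 70465bd, 7b0fa4c, e983b95}.
Ancestors of 9f4e577: {07e1ef6, 56bb95d, 70465bd, 7b0fa4c, 9f4e577, e983b95}.
Common ancestors: {07e1ef6, 56bb95d, 70465bd, 7b0fa4c, e983b95}.
Among these, 56bb95d is not an ancestor of any other common ancestor — it is the merge base.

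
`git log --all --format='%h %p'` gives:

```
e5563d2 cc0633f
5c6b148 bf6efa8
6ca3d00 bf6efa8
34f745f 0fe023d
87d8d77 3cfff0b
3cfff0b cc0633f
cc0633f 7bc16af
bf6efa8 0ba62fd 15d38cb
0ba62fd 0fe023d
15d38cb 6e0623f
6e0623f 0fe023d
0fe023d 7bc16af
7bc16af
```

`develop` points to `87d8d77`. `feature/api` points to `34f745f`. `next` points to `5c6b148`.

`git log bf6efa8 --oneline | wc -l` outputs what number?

Walking parent pointers from bf6efa8: reachable set = {0ba62fd, 0fe023d, 15d38cb, 6e0623f, 7bc16af, bf6efa8}.
That is 6 commits.

6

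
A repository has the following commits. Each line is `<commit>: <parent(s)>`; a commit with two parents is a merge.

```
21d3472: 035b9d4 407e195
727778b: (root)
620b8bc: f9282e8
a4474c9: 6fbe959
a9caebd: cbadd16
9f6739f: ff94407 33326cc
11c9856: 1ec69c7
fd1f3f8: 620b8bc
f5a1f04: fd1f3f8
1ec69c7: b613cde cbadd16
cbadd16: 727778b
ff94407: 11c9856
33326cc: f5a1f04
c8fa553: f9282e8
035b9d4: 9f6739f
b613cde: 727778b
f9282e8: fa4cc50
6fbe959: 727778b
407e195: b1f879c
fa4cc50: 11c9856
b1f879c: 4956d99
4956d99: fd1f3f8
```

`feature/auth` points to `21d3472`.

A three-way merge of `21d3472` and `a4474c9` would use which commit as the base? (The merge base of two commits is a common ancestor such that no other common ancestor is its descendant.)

727778b

Ancestors of 21d3472: {035b9d4, 11c9856, 1ec69c7, 21d3472, 33326cc, 407e195, 4956d99, 620b8bc, 727778b, 9f6739f, b1f879c, b613cde, cbadd16, f5a1f04, f9282e8, fa4cc50, fd1f3f8, ff94407}.
Ancestors of a4474c9: {6fbe959, 727778b, a4474c9}.
Common ancestors: {727778b}.
The only common ancestor is 727778b, so it is the merge base.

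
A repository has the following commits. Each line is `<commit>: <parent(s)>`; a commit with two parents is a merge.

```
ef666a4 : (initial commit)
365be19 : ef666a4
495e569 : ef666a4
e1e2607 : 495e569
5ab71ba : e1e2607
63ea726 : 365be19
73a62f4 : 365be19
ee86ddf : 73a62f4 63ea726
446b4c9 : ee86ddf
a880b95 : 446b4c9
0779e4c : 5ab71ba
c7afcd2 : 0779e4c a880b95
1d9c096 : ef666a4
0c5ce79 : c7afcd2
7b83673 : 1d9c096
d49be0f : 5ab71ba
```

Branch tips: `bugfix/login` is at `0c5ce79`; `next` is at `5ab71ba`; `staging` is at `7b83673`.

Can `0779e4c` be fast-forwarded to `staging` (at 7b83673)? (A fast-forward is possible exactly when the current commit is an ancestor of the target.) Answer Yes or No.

A fast-forward from 0779e4c to 7b83673 is possible iff 0779e4c is an ancestor of 7b83673.
Ancestors of 7b83673: {1d9c096, 7b83673, ef666a4}.
0779e4c is not among them, so fast-forward is not possible.

No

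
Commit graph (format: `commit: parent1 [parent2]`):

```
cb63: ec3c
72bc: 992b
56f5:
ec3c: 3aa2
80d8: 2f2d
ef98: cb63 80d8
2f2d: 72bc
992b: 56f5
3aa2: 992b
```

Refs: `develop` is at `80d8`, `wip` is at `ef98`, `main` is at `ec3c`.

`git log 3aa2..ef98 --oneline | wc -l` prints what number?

Reachable from ef98: {2f2d, 3aa2, 56f5, 72bc, 80d8, 992b, cb63, ec3c, ef98}.
Reachable from 3aa2: {3aa2, 56f5, 992b}.
In ef98's history but not 3aa2's: {2f2d, 72bc, 80d8, cb63, ec3c, ef98} — 6 commits.

6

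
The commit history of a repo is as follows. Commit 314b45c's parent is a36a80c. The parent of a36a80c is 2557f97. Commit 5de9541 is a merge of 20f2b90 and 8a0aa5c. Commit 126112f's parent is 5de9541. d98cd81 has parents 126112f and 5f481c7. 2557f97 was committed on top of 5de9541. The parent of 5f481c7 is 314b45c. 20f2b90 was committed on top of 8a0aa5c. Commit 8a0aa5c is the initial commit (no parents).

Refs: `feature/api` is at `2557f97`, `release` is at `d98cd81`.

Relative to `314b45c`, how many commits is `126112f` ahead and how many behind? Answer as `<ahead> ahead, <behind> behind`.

Reachable from 126112f: {126112f, 20f2b90, 5de9541, 8a0aa5c}.
Reachable from 314b45c: {20f2b90, 2557f97, 314b45c, 5de9541, 8a0aa5c, a36a80c}.
Only in 126112f's history (ahead): {126112f} — 1.
Only in 314b45c's history (behind): {2557f97, 314b45c, a36a80c} — 3.

1 ahead, 3 behind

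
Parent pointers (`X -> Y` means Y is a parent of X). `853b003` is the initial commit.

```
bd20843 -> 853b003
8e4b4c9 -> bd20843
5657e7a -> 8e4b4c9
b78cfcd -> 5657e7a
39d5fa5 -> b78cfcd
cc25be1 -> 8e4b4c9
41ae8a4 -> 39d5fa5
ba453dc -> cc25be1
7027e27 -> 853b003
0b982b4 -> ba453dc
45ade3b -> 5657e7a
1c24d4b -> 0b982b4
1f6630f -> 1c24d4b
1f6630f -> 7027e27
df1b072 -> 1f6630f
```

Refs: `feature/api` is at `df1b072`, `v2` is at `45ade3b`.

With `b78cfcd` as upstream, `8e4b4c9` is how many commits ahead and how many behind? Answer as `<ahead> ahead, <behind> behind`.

Reachable from 8e4b4c9: {853b003, 8e4b4c9, bd20843}.
Reachable from b78cfcd: {5657e7a, 853b003, 8e4b4c9, b78cfcd, bd20843}.
Only in 8e4b4c9's history (ahead): {} — 0.
Only in b78cfcd's history (behind): {5657e7a, b78cfcd} — 2.

0 ahead, 2 behind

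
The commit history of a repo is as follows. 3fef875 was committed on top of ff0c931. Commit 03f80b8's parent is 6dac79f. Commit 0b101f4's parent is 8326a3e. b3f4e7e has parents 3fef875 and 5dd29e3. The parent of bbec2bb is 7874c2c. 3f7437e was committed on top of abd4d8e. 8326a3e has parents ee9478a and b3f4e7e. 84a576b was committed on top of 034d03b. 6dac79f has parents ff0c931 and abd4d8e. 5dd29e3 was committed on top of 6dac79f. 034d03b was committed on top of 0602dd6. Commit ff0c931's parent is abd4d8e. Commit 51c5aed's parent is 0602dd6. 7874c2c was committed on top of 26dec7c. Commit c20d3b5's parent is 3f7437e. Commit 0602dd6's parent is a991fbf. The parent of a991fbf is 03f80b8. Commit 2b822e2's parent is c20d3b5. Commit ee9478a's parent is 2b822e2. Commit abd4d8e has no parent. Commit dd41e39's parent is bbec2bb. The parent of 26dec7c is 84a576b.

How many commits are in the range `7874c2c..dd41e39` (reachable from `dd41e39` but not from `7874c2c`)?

2

Reachable from dd41e39: {034d03b, 03f80b8, 0602dd6, 26dec7c, 6dac79f, 7874c2c, 84a576b, a991fbf, abd4d8e, bbec2bb, dd41e39, ff0c931}.
Reachable from 7874c2c: {034d03b, 03f80b8, 0602dd6, 26dec7c, 6dac79f, 7874c2c, 84a576b, a991fbf, abd4d8e, ff0c931}.
In dd41e39's history but not 7874c2c's: {bbec2bb, dd41e39} — 2 commits.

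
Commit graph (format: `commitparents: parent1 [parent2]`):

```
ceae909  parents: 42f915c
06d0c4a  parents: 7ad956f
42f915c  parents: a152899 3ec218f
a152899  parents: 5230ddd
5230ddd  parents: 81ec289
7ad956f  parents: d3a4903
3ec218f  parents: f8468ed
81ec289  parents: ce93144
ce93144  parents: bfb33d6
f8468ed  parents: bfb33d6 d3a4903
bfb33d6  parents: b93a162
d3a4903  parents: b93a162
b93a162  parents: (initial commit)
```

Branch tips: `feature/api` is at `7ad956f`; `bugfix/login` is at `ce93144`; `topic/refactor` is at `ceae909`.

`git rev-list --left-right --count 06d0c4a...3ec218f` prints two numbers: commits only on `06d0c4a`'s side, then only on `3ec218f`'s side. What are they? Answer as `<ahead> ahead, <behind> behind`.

2 ahead, 3 behind

Reachable from 06d0c4a: {06d0c4a, 7ad956f, b93a162, d3a4903}.
Reachable from 3ec218f: {3ec218f, b93a162, bfb33d6, d3a4903, f8468ed}.
Only in 06d0c4a's history (ahead): {06d0c4a, 7ad956f} — 2.
Only in 3ec218f's history (behind): {3ec218f, bfb33d6, f8468ed} — 3.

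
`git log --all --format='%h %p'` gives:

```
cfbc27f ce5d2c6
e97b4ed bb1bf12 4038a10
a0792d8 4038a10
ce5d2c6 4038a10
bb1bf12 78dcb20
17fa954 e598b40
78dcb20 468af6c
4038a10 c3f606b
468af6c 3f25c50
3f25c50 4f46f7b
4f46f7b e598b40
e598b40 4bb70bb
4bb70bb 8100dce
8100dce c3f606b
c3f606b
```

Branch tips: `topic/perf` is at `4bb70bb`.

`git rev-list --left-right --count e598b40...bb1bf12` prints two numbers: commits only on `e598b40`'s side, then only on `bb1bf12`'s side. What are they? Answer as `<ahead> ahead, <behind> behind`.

Reachable from e598b40: {4bb70bb, 8100dce, c3f606b, e598b40}.
Reachable from bb1bf12: {3f25c50, 468af6c, 4bb70bb, 4f46f7b, 78dcb20, 8100dce, bb1bf12, c3f606b, e598b40}.
Only in e598b40's history (ahead): {} — 0.
Only in bb1bf12's history (behind): {3f25c50, 468af6c, 4f46f7b, 78dcb20, bb1bf12} — 5.

0 ahead, 5 behind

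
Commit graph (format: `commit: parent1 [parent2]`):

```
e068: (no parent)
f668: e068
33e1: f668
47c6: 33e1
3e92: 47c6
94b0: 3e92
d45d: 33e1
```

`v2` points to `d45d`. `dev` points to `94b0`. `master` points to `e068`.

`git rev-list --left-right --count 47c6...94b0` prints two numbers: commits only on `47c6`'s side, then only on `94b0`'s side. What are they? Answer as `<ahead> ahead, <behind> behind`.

Reachable from 47c6: {33e1, 47c6, e068, f668}.
Reachable from 94b0: {33e1, 3e92, 47c6, 94b0, e068, f668}.
Only in 47c6's history (ahead): {} — 0.
Only in 94b0's history (behind): {3e92, 94b0} — 2.

0 ahead, 2 behind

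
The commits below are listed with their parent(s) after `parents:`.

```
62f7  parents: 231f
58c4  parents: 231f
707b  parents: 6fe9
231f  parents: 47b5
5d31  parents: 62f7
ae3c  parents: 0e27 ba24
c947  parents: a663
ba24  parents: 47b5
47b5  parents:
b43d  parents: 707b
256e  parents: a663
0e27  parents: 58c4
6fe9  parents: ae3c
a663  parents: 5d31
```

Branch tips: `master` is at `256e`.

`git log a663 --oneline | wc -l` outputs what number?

Walking parent pointers from a663: reachable set = {231f, 47b5, 5d31, 62f7, a663}.
That is 5 commits.

5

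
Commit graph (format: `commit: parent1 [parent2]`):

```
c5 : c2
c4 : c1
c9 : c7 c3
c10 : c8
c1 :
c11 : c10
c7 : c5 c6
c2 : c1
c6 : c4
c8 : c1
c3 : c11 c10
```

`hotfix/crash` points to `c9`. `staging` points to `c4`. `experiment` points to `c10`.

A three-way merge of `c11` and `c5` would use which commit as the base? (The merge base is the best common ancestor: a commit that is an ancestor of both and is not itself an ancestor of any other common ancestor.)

Ancestors of c11: {c1, c10, c11, c8}.
Ancestors of c5: {c1, c2, c5}.
Common ancestors: {c1}.
The only common ancestor is c1, so it is the merge base.

c1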